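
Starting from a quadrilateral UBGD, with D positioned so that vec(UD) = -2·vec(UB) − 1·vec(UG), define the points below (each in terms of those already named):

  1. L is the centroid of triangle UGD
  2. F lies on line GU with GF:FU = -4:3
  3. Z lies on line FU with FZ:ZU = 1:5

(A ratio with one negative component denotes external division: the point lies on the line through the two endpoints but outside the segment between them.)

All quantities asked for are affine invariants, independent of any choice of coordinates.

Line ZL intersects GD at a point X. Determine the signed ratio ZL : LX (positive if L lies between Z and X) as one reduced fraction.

Work in coordinates with U = (0, 0), B = (1, 0), G = (0, 1), D = (-2, -1).
1. L is the centroid of triangle UGD ⇒ L = (-2/3, 0)
2. F lies on line GU with GF:FU = -4:3 ⇒ F = (0, -3)
3. Z lies on line FU with FZ:ZU = 1:5 ⇒ Z = (0, -5/2)
line ZL meets GD at X = (-14/19, 5/19)
L = Z + t·(X−Z) with t = 19/21, so ZL:LX = 19/21:2/21

ZL:LX = 19/2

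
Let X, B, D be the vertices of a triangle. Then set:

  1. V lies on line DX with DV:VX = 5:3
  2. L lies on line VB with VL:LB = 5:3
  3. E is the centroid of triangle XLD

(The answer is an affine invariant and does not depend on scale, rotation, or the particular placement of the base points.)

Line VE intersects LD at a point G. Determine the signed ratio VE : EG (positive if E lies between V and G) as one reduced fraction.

Choose coordinates X = (0, 0), B = (1, 0), D = (0, 1).
1. V lies on line DX with DV:VX = 5:3 ⇒ V = (0, 3/8)
2. L lies on line VB with VL:LB = 5:3 ⇒ L = (5/8, 9/64)
3. E is the centroid of triangle XLD ⇒ E = (5/24, 73/192)
line VE meets LD at G = (25/56, 173/448)
E = V + t·(G−V) with t = 7/15, so VE:EG = 7/15:8/15

VE:EG = 7/8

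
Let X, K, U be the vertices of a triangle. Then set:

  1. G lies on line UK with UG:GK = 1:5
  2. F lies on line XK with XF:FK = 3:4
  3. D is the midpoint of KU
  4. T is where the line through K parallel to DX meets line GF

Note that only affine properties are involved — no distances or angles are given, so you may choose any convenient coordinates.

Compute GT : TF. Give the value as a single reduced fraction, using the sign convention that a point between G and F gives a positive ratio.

GT:TF = -35/12

Work in coordinates with X = (0, 0), K = (1, 0), U = (0, 1).
1. G lies on line UK with UG:GK = 1:5 ⇒ G = (1/6, 5/6)
2. F lies on line XK with XF:FK = 3:4 ⇒ F = (3/7, 0)
3. D is the midpoint of KU ⇒ D = (1/2, 1/2)
4. T is where the line through K parallel to DX meets line GF ⇒ T = (13/23, -10/23)
T = G + t·(F−G) with t = 35/23, so GT:TF = t:(1−t) = 35/23:-12/23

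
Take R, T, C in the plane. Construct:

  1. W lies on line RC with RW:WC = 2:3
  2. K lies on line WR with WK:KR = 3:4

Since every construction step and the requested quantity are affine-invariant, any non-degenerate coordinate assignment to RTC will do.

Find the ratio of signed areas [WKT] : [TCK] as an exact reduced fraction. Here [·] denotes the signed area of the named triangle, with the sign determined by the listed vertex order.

[WKT]:[TCK] = 2/9

Choose coordinates R = (0, 0), T = (1, 0), C = (0, 1).
1. W lies on line RC with RW:WC = 2:3 ⇒ W = (0, 2/5)
2. K lies on line WR with WK:KR = 3:4 ⇒ K = (0, 8/35)
2·[WKT] = 6/35, 2·[TCK] = 27/35
[WKT]:[TCK] = 6/35:27/35 = 2/9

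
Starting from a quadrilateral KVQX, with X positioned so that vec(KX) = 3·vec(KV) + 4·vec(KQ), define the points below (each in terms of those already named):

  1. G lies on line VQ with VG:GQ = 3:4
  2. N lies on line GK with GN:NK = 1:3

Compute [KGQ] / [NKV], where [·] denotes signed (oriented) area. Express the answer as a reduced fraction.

[KGQ]:[NKV] = 16/9

Choose coordinates K = (0, 0), V = (1, 0), Q = (0, 1), X = (3, 4).
1. G lies on line VQ with VG:GQ = 3:4 ⇒ G = (4/7, 3/7)
2. N lies on line GK with GN:NK = 1:3 ⇒ N = (3/7, 9/28)
2·[KGQ] = 4/7, 2·[NKV] = 9/28
[KGQ]:[NKV] = 4/7:9/28 = 16/9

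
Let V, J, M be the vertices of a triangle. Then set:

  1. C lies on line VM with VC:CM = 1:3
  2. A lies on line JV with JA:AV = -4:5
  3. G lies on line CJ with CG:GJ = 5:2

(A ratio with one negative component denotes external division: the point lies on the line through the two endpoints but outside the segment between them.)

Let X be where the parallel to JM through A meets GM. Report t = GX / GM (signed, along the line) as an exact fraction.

t = 59/3

Work in coordinates with V = (0, 0), J = (1, 0), M = (0, 1).
1. C lies on line VM with VC:CM = 1:3 ⇒ C = (0, 1/4)
2. A lies on line JV with JA:AV = -4:5 ⇒ A = (5, 0)
3. G lies on line CJ with CG:GJ = 5:2 ⇒ G = (5/7, 1/14)
through A parallel to JM: direction (-1, 1); meets GM at X = (-40/3, 55/3)
X = G + t·(M−G) with t = 59/3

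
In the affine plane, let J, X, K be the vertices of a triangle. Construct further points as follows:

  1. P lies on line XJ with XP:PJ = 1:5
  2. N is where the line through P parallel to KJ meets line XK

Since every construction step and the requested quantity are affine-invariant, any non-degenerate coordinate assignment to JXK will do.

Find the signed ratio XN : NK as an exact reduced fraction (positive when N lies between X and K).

Choose coordinates J = (0, 0), X = (1, 0), K = (0, 1).
1. P lies on line XJ with XP:PJ = 1:5 ⇒ P = (5/6, 0)
2. N is where the line through P parallel to KJ meets line XK ⇒ N = (5/6, 1/6)
N = X + t·(K−X) with t = 1/6, so XN:NK = t:(1−t) = 1/6:5/6

XN:NK = 1/5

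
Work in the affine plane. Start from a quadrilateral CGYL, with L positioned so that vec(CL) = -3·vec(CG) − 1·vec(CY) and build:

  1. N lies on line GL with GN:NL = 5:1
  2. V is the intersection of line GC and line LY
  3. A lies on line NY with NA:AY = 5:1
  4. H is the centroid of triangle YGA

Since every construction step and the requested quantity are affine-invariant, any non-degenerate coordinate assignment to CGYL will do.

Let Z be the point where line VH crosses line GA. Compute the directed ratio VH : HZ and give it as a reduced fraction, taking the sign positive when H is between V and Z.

Assign C = (0, 0), G = (1, 0), Y = (0, 1), L = (-3, -1) — the answer is frame-independent, so this choice is without loss of generality.
1. N lies on line GL with GN:NL = 5:1 ⇒ N = (-7/3, -5/6)
2. V is the intersection of line GC and line LY ⇒ V = (-3/2, 0)
3. A lies on line NY with NA:AY = 5:1 ⇒ A = (-7/18, 25/36)
4. H is the centroid of triangle YGA ⇒ H = (11/54, 61/108)
line VH meets GA at Z = (1/306, 305/612)
H = V + t·(Z−V) with t = 17/15, so VH:HZ = 17/15:-2/15

VH:HZ = -17/2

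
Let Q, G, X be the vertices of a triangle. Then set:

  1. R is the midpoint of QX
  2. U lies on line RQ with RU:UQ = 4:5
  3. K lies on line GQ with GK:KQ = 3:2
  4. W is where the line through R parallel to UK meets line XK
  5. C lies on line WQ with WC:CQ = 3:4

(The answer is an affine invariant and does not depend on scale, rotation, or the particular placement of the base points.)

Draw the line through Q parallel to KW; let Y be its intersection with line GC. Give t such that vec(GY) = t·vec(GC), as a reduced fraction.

t = 35/27

Set Q = (0, 0), G = (1, 0), X = (0, 1); any affine frame gives the same invariant.
1. R is the midpoint of QX ⇒ R = (0, 1/2)
2. U lies on line RQ with RU:UQ = 4:5 ⇒ U = (0, 5/18)
3. K lies on line GQ with GK:KQ = 3:2 ⇒ K = (2/5, 0)
4. W is where the line through R parallel to UK meets line XK ⇒ W = (18/65, 4/13)
5. C lies on line WQ with WC:CQ = 3:4 ⇒ C = (72/455, 16/91)
through Q parallel to KW: direction (-8/65, 4/13); meets GC at Y = (-32/351, 80/351)
Y = G + t·(C−G) with t = 35/27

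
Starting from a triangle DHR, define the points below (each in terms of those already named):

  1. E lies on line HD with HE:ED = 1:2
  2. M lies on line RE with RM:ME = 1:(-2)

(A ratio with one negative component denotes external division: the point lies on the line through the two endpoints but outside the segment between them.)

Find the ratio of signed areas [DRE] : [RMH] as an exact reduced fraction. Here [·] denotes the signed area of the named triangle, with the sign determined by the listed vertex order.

Assign D = (0, 0), H = (1, 0), R = (0, 1) — the answer is frame-independent, so this choice is without loss of generality.
1. E lies on line HD with HE:ED = 1:2 ⇒ E = (2/3, 0)
2. M lies on line RE with RM:ME = 1:(-2) ⇒ M = (-2/3, 2)
2·[DRE] = -2/3, 2·[RMH] = -1/3
[DRE]:[RMH] = -2/3:-1/3 = 2

[DRE]:[RMH] = 2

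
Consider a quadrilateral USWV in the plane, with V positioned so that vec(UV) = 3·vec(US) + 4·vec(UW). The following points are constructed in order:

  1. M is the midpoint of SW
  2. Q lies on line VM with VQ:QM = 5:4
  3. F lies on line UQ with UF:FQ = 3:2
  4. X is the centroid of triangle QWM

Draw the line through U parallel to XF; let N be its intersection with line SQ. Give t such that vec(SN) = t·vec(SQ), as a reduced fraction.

Assign U = (0, 0), S = (1, 0), W = (0, 1), V = (3, 4) — the answer is frame-independent, so this choice is without loss of generality.
1. M is the midpoint of SW ⇒ M = (1/2, 1/2)
2. Q lies on line VM with VQ:QM = 5:4 ⇒ Q = (29/18, 37/18)
3. F lies on line UQ with UF:FQ = 3:2 ⇒ F = (29/30, 37/30)
4. X is the centroid of triangle QWM ⇒ X = (19/27, 32/27)
through U parallel to XF: direction (71/270, 13/270); meets SQ at N = (2627/2484, 481/2484)
N = S + t·(Q−S) with t = 13/138

t = 13/138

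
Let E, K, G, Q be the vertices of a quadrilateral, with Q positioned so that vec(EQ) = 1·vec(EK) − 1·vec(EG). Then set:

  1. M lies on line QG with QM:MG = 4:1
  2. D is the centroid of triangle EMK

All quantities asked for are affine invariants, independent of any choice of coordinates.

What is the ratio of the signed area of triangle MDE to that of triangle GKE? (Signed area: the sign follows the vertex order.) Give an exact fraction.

[MDE]:[GKE] = 1/5

Set E = (0, 0), K = (1, 0), G = (0, 1), Q = (1, -1); any affine frame gives the same invariant.
1. M lies on line QG with QM:MG = 4:1 ⇒ M = (1/5, 3/5)
2. D is the centroid of triangle EMK ⇒ D = (2/5, 1/5)
2·[MDE] = -1/5, 2·[GKE] = -1
[MDE]:[GKE] = -1/5:-1 = 1/5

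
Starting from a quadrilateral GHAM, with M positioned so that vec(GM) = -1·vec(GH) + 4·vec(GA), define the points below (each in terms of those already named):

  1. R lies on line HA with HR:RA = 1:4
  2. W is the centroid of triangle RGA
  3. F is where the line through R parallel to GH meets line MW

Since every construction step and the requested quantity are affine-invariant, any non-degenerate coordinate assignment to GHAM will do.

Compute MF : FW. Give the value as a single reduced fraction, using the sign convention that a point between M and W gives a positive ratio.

Set G = (0, 0), H = (1, 0), A = (0, 1), M = (-1, 4); any affine frame gives the same invariant.
1. R lies on line HA with HR:RA = 1:4 ⇒ R = (4/5, 1/5)
2. W is the centroid of triangle RGA ⇒ W = (4/15, 2/5)
3. F is where the line through R parallel to GH meets line MW ⇒ F = (91/270, 1/5)
F = M + t·(W−M) with t = 19/18, so MF:FW = t:(1−t) = 19/18:-1/18

MF:FW = -19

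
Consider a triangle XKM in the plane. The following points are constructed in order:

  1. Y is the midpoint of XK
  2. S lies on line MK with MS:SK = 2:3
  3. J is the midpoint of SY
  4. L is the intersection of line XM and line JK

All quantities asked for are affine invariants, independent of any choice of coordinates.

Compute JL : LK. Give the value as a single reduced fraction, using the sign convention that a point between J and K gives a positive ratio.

JL:LK = -9/20

Work in coordinates with X = (0, 0), K = (1, 0), M = (0, 1).
1. Y is the midpoint of XK ⇒ Y = (1/2, 0)
2. S lies on line MK with MS:SK = 2:3 ⇒ S = (2/5, 3/5)
3. J is the midpoint of SY ⇒ J = (9/20, 3/10)
4. L is the intersection of line XM and line JK ⇒ L = (0, 6/11)
L = J + t·(K−J) with t = -9/11, so JL:LK = t:(1−t) = -9/11:20/11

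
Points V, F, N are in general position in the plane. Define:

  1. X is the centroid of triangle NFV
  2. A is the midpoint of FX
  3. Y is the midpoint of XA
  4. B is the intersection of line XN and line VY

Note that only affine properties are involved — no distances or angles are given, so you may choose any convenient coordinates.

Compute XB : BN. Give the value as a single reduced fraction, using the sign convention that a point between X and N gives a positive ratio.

XB:BN = -1/6

Choose coordinates V = (0, 0), F = (1, 0), N = (0, 1).
1. X is the centroid of triangle NFV ⇒ X = (1/3, 1/3)
2. A is the midpoint of FX ⇒ A = (2/3, 1/6)
3. Y is the midpoint of XA ⇒ Y = (1/2, 1/4)
4. B is the intersection of line XN and line VY ⇒ B = (2/5, 1/5)
B = X + t·(N−X) with t = -1/5, so XB:BN = t:(1−t) = -1/5:6/5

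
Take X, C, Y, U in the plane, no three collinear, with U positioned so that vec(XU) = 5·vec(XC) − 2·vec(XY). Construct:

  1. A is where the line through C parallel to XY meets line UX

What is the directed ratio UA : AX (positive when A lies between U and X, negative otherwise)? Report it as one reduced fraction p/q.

UA:AX = 4

Choose coordinates X = (0, 0), C = (1, 0), Y = (0, 1), U = (5, -2).
1. A is where the line through C parallel to XY meets line UX ⇒ A = (1, -2/5)
A = U + t·(X−U) with t = 4/5, so UA:AX = t:(1−t) = 4/5:1/5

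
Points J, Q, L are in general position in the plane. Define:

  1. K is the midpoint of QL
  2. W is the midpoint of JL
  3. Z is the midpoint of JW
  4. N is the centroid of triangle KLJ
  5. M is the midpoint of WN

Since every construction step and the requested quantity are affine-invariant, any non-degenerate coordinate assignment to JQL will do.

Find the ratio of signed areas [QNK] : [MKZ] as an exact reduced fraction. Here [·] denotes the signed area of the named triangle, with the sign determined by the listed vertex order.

Set J = (0, 0), Q = (1, 0), L = (0, 1); any affine frame gives the same invariant.
1. K is the midpoint of QL ⇒ K = (1/2, 1/2)
2. W is the midpoint of JL ⇒ W = (0, 1/2)
3. Z is the midpoint of JW ⇒ Z = (0, 1/4)
4. N is the centroid of triangle KLJ ⇒ N = (1/6, 1/2)
5. M is the midpoint of WN ⇒ M = (1/12, 1/2)
2·[QNK] = -1/6, 2·[MKZ] = -5/48
[QNK]:[MKZ] = -1/6:-5/48 = 8/5

[QNK]:[MKZ] = 8/5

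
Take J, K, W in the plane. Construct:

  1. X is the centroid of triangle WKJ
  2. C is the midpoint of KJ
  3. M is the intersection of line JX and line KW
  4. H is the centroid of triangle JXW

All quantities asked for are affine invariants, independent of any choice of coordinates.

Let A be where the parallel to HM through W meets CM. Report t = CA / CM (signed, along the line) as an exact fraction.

t = 15/7

Assign J = (0, 0), K = (1, 0), W = (0, 1) — the answer is frame-independent, so this choice is without loss of generality.
1. X is the centroid of triangle WKJ ⇒ X = (1/3, 1/3)
2. C is the midpoint of KJ ⇒ C = (1/2, 0)
3. M is the intersection of line JX and line KW ⇒ M = (1/2, 1/2)
4. H is the centroid of triangle JXW ⇒ H = (1/9, 4/9)
through W parallel to HM: direction (7/18, 1/18); meets CM at A = (1/2, 15/14)
A = C + t·(M−C) with t = 15/7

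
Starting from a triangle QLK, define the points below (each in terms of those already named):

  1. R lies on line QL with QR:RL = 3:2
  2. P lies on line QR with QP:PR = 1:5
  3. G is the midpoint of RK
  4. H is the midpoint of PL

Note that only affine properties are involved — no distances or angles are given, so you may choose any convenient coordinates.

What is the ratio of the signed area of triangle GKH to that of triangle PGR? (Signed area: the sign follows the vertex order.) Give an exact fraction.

[GKH]:[PGR] = -1/10

Assign Q = (0, 0), L = (1, 0), K = (0, 1) — the answer is frame-independent, so this choice is without loss of generality.
1. R lies on line QL with QR:RL = 3:2 ⇒ R = (3/5, 0)
2. P lies on line QR with QP:PR = 1:5 ⇒ P = (1/10, 0)
3. G is the midpoint of RK ⇒ G = (3/10, 1/2)
4. H is the midpoint of PL ⇒ H = (11/20, 0)
2·[GKH] = 1/40, 2·[PGR] = -1/4
[GKH]:[PGR] = 1/40:-1/4 = -1/10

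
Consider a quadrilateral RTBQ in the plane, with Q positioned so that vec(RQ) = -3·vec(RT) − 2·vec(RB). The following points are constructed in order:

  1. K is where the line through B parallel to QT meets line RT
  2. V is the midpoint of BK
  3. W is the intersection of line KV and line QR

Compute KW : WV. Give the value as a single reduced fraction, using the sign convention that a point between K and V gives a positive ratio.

Work in coordinates with R = (0, 0), T = (1, 0), B = (0, 1), Q = (-3, -2).
1. K is where the line through B parallel to QT meets line RT ⇒ K = (-2, 0)
2. V is the midpoint of BK ⇒ V = (-1, 1/2)
3. W is the intersection of line KV and line QR ⇒ W = (6, 4)
W = K + t·(V−K) with t = 8, so KW:WV = t:(1−t) = 8:-7

KW:WV = -8/7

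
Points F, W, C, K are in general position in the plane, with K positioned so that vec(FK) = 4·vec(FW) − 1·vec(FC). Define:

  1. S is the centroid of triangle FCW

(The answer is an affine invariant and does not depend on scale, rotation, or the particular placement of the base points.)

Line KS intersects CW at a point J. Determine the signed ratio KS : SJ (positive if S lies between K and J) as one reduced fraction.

Set F = (0, 0), W = (1, 0), C = (0, 1), K = (4, -1); any affine frame gives the same invariant.
1. S is the centroid of triangle FCW ⇒ S = (1/3, 1/3)
line KS meets CW at J = (6/7, 1/7)
S = K + t·(J−K) with t = 7/6, so KS:SJ = 7/6:-1/6

KS:SJ = -7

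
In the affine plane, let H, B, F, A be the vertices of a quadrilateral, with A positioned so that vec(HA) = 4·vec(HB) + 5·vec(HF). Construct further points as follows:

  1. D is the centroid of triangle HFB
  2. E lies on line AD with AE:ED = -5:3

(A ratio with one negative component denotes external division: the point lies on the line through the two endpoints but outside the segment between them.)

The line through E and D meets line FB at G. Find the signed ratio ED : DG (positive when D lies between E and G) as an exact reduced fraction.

ED:DG = 75/2

Work in coordinates with H = (0, 0), B = (1, 0), F = (0, 1), A = (4, 5).
1. D is the centroid of triangle HFB ⇒ D = (1/3, 1/3)
2. E lies on line AD with AE:ED = -5:3 ⇒ E = (-31/6, -20/3)
line ED meets FB at G = (12/25, 13/25)
D = E + t·(G−E) with t = 75/77, so ED:DG = 75/77:2/77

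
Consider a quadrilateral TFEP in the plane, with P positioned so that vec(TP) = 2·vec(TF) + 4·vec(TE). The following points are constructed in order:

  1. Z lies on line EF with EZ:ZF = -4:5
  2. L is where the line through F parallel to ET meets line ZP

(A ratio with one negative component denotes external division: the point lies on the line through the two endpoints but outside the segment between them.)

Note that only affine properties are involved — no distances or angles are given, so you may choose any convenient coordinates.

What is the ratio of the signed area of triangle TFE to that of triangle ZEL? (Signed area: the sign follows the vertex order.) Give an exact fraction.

Choose coordinates T = (0, 0), F = (1, 0), E = (0, 1), P = (2, 4).
1. Z lies on line EF with EZ:ZF = -4:5 ⇒ Z = (-4, 5)
2. L is where the line through F parallel to ET meets line ZP ⇒ L = (1, 25/6)
2·[TFE] = 1, 2·[ZEL] = 50/3
[TFE]:[ZEL] = 1:50/3 = 3/50

[TFE]:[ZEL] = 3/50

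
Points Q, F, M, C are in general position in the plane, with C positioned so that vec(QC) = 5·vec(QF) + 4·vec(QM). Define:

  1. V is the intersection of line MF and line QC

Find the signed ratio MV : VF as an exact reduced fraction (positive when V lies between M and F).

Choose coordinates Q = (0, 0), F = (1, 0), M = (0, 1), C = (5, 4).
1. V is the intersection of line MF and line QC ⇒ V = (5/9, 4/9)
V = M + t·(F−M) with t = 5/9, so MV:VF = t:(1−t) = 5/9:4/9

MV:VF = 5/4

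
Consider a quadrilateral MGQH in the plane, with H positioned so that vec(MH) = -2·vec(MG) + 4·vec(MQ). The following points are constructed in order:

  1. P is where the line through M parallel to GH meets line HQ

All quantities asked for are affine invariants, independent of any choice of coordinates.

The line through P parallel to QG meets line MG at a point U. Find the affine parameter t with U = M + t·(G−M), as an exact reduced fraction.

t = -2

Assign M = (0, 0), G = (1, 0), Q = (0, 1), H = (-2, 4) — the answer is frame-independent, so this choice is without loss of generality.
1. P is where the line through M parallel to GH meets line HQ ⇒ P = (6, -8)
through P parallel to QG: direction (1, -1); meets MG at U = (-2, 0)
U = M + t·(G−M) with t = -2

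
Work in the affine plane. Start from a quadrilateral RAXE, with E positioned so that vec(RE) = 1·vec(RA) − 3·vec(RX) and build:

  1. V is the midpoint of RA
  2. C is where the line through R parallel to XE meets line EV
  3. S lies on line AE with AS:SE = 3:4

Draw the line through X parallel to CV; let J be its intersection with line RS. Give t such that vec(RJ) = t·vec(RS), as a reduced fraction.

Assign R = (0, 0), A = (1, 0), X = (0, 1), E = (1, -3) — the answer is frame-independent, so this choice is without loss of generality.
1. V is the midpoint of RA ⇒ V = (1/2, 0)
2. C is where the line through R parallel to XE meets line EV ⇒ C = (3/2, -6)
3. S lies on line AE with AS:SE = 3:4 ⇒ S = (1, -9/7)
through X parallel to CV: direction (-1, 6); meets RS at J = (7/33, -3/11)
J = R + t·(S−R) with t = 7/33

t = 7/33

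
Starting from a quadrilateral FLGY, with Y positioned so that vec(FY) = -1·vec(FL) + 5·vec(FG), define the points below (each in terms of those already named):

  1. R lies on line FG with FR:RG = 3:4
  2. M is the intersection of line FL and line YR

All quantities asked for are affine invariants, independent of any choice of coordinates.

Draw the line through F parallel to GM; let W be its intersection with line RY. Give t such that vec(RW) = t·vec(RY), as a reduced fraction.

Set F = (0, 0), L = (1, 0), G = (0, 1), Y = (-1, 5); any affine frame gives the same invariant.
1. R lies on line FG with FR:RG = 3:4 ⇒ R = (0, 3/7)
2. M is the intersection of line FL and line YR ⇒ M = (3/32, 0)
through F parallel to GM: direction (3/32, -1); meets RY at W = (-9/128, 3/4)
W = R + t·(Y−R) with t = 9/128

t = 9/128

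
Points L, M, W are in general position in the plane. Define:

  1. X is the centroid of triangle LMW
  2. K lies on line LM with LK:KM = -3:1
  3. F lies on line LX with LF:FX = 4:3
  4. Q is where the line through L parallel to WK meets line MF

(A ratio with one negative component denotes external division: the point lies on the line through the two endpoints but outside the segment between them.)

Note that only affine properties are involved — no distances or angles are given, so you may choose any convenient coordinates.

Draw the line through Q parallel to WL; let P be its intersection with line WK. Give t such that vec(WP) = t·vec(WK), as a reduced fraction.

Choose coordinates L = (0, 0), M = (1, 0), W = (0, 1).
1. X is the centroid of triangle LMW ⇒ X = (1/3, 1/3)
2. K lies on line LM with LK:KM = -3:1 ⇒ K = (3/2, 0)
3. F lies on line LX with LF:FX = 4:3 ⇒ F = (4/21, 4/21)
4. Q is where the line through L parallel to WK meets line MF ⇒ Q = (-6/11, 4/11)
through Q parallel to WL: direction (0, -1); meets WK at P = (-6/11, 15/11)
P = W + t·(K−W) with t = -4/11

t = -4/11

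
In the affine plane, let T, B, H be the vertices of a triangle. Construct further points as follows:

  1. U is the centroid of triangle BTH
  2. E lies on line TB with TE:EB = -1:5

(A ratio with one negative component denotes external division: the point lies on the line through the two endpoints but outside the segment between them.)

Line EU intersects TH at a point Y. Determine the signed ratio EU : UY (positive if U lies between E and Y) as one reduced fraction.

EU:UY = -7/4

Choose coordinates T = (0, 0), B = (1, 0), H = (0, 1).
1. U is the centroid of triangle BTH ⇒ U = (1/3, 1/3)
2. E lies on line TB with TE:EB = -1:5 ⇒ E = (-1/4, 0)
line EU meets TH at Y = (0, 1/7)
U = E + t·(Y−E) with t = 7/3, so EU:UY = 7/3:-4/3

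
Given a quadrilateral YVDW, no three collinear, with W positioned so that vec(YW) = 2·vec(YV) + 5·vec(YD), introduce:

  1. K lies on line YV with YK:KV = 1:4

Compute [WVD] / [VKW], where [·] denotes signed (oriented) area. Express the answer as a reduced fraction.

[WVD]:[VKW] = 3/2

Choose coordinates Y = (0, 0), V = (1, 0), D = (0, 1), W = (2, 5).
1. K lies on line YV with YK:KV = 1:4 ⇒ K = (1/5, 0)
2·[WVD] = -6, 2·[VKW] = -4
[WVD]:[VKW] = -6:-4 = 3/2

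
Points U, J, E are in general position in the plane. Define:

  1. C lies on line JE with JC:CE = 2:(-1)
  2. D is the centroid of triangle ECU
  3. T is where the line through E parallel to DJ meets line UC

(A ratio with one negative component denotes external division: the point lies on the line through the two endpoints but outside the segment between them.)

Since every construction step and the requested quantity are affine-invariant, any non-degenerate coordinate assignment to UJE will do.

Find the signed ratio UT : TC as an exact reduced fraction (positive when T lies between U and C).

UT:TC = 4

Choose coordinates U = (0, 0), J = (1, 0), E = (0, 1).
1. C lies on line JE with JC:CE = 2:(-1) ⇒ C = (-1, 2)
2. D is the centroid of triangle ECU ⇒ D = (-1/3, 1)
3. T is where the line through E parallel to DJ meets line UC ⇒ T = (-4/5, 8/5)
T = U + t·(C−U) with t = 4/5, so UT:TC = t:(1−t) = 4/5:1/5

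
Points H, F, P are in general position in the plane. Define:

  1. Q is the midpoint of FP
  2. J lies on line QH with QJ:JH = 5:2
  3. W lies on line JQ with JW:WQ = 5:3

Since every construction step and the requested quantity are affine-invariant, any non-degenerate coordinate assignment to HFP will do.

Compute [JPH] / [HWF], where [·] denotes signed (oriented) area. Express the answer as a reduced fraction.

Assign H = (0, 0), F = (1, 0), P = (0, 1) — the answer is frame-independent, so this choice is without loss of generality.
1. Q is the midpoint of FP ⇒ Q = (1/2, 1/2)
2. J lies on line QH with QJ:JH = 5:2 ⇒ J = (1/7, 1/7)
3. W lies on line JQ with JW:WQ = 5:3 ⇒ W = (41/112, 41/112)
2·[JPH] = 1/7, 2·[HWF] = -41/112
[JPH]:[HWF] = 1/7:-41/112 = -16/41

[JPH]:[HWF] = -16/41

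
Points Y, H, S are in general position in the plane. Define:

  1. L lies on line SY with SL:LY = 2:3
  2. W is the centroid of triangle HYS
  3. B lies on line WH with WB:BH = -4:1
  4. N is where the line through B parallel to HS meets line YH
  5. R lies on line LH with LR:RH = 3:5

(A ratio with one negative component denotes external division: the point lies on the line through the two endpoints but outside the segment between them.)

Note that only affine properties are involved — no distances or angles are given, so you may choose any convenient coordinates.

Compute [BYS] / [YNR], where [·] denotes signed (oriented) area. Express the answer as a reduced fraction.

[BYS]:[YNR] = -44/15

Set Y = (0, 0), H = (1, 0), S = (0, 1); any affine frame gives the same invariant.
1. L lies on line SY with SL:LY = 2:3 ⇒ L = (0, 3/5)
2. W is the centroid of triangle HYS ⇒ W = (1/3, 1/3)
3. B lies on line WH with WB:BH = -4:1 ⇒ B = (11/9, -1/9)
4. N is where the line through B parallel to HS meets line YH ⇒ N = (10/9, 0)
5. R lies on line LH with LR:RH = 3:5 ⇒ R = (3/8, 3/8)
2·[BYS] = -11/9, 2·[YNR] = 5/12
[BYS]:[YNR] = -11/9:5/12 = -44/15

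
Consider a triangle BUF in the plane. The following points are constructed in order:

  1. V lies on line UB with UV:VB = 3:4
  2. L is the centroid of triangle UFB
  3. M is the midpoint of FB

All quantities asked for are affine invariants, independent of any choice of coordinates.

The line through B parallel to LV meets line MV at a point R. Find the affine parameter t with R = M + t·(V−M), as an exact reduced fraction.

t = -5/3

Assign B = (0, 0), U = (1, 0), F = (0, 1) — the answer is frame-independent, so this choice is without loss of generality.
1. V lies on line UB with UV:VB = 3:4 ⇒ V = (4/7, 0)
2. L is the centroid of triangle UFB ⇒ L = (1/3, 1/3)
3. M is the midpoint of FB ⇒ M = (0, 1/2)
through B parallel to LV: direction (5/21, -1/3); meets MV at R = (-20/21, 4/3)
R = M + t·(V−M) with t = -5/3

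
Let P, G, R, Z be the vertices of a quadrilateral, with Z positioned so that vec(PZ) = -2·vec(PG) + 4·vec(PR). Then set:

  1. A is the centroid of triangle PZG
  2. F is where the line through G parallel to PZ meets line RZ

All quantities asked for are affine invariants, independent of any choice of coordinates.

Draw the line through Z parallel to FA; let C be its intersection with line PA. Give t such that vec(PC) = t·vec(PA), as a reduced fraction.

Set P = (0, 0), G = (1, 0), R = (0, 1), Z = (-2, 4); any affine frame gives the same invariant.
1. A is the centroid of triangle PZG ⇒ A = (-1/3, 4/3)
2. F is where the line through G parallel to PZ meets line RZ ⇒ F = (2, -2)
through Z parallel to FA: direction (-7/3, 10/3); meets PA at C = (-4/9, 16/9)
C = P + t·(A−P) with t = 4/3

t = 4/3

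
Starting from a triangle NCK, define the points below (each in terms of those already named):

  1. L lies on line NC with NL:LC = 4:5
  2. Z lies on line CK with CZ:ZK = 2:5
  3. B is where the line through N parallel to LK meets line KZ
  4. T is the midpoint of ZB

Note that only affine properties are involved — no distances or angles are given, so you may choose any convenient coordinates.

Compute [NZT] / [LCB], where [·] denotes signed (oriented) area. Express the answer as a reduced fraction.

Choose coordinates N = (0, 0), C = (1, 0), K = (0, 1).
1. L lies on line NC with NL:LC = 4:5 ⇒ L = (4/9, 0)
2. Z lies on line CK with CZ:ZK = 2:5 ⇒ Z = (5/7, 2/7)
3. B is where the line through N parallel to LK meets line KZ ⇒ B = (-4/5, 9/5)
4. T is the midpoint of ZB ⇒ T = (-3/70, 73/70)
2·[NZT] = 53/70, 2·[LCB] = 1
[NZT]:[LCB] = 53/70:1 = 53/70

[NZT]:[LCB] = 53/70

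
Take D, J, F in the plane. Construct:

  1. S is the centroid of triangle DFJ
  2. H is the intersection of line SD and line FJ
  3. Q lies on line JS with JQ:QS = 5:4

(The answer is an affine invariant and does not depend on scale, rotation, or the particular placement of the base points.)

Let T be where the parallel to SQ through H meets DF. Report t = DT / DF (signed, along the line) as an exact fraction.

Work in coordinates with D = (0, 0), J = (1, 0), F = (0, 1).
1. S is the centroid of triangle DFJ ⇒ S = (1/3, 1/3)
2. H is the intersection of line SD and line FJ ⇒ H = (1/2, 1/2)
3. Q lies on line JS with JQ:QS = 5:4 ⇒ Q = (17/27, 5/27)
through H parallel to SQ: direction (8/27, -4/27); meets DF at T = (0, 3/4)
T = D + t·(F−D) with t = 3/4

t = 3/4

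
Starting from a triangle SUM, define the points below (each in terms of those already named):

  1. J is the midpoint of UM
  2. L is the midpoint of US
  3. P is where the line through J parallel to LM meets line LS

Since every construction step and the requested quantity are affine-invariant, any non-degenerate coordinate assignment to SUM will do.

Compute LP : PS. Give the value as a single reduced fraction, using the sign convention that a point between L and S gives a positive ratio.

Assign S = (0, 0), U = (1, 0), M = (0, 1) — the answer is frame-independent, so this choice is without loss of generality.
1. J is the midpoint of UM ⇒ J = (1/2, 1/2)
2. L is the midpoint of US ⇒ L = (1/2, 0)
3. P is where the line through J parallel to LM meets line LS ⇒ P = (3/4, 0)
P = L + t·(S−L) with t = -1/2, so LP:PS = t:(1−t) = -1/2:3/2

LP:PS = -1/3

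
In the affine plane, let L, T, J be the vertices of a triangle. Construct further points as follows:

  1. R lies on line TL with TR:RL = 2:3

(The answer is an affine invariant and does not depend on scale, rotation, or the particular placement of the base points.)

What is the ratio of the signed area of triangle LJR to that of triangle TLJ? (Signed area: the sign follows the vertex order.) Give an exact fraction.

Assign L = (0, 0), T = (1, 0), J = (0, 1) — the answer is frame-independent, so this choice is without loss of generality.
1. R lies on line TL with TR:RL = 2:3 ⇒ R = (3/5, 0)
2·[LJR] = -3/5, 2·[TLJ] = -1
[LJR]:[TLJ] = -3/5:-1 = 3/5

[LJR]:[TLJ] = 3/5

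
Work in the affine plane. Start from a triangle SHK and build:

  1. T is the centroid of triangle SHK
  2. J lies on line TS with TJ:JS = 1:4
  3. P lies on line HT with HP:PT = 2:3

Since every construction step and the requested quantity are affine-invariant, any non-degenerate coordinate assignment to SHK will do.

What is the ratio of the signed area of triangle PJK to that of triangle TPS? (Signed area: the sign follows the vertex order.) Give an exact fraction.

[PJK]:[TPS] = 23/15

Choose coordinates S = (0, 0), H = (1, 0), K = (0, 1).
1. T is the centroid of triangle SHK ⇒ T = (1/3, 1/3)
2. J lies on line TS with TJ:JS = 1:4 ⇒ J = (4/15, 4/15)
3. P lies on line HT with HP:PT = 2:3 ⇒ P = (11/15, 2/15)
2·[PJK] = -23/75, 2·[TPS] = -1/5
[PJK]:[TPS] = -23/75:-1/5 = 23/15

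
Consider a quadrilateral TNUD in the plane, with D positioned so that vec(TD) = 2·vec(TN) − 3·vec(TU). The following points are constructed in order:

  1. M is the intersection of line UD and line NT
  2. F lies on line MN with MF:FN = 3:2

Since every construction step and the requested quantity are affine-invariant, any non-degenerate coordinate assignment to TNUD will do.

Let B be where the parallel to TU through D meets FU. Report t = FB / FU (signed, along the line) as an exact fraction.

t = -3/2

Assign T = (0, 0), N = (1, 0), U = (0, 1), D = (2, -3) — the answer is frame-independent, so this choice is without loss of generality.
1. M is the intersection of line UD and line NT ⇒ M = (1/2, 0)
2. F lies on line MN with MF:FN = 3:2 ⇒ F = (4/5, 0)
through D parallel to TU: direction (0, 1); meets FU at B = (2, -3/2)
B = F + t·(U−F) with t = -3/2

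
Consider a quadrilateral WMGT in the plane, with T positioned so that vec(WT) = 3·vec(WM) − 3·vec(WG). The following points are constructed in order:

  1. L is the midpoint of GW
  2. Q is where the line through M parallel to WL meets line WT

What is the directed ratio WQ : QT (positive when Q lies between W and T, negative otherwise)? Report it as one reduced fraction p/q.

WQ:QT = 1/2

Work in coordinates with W = (0, 0), M = (1, 0), G = (0, 1), T = (3, -3).
1. L is the midpoint of GW ⇒ L = (0, 1/2)
2. Q is where the line through M parallel to WL meets line WT ⇒ Q = (1, -1)
Q = W + t·(T−W) with t = 1/3, so WQ:QT = t:(1−t) = 1/3:2/3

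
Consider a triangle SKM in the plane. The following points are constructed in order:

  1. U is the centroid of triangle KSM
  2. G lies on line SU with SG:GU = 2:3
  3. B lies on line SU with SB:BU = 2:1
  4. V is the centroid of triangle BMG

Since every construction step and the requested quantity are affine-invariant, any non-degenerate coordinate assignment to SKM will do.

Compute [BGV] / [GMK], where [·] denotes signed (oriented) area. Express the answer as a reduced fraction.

[BGV]:[GMK] = 4/99

Choose coordinates S = (0, 0), K = (1, 0), M = (0, 1).
1. U is the centroid of triangle KSM ⇒ U = (1/3, 1/3)
2. G lies on line SU with SG:GU = 2:3 ⇒ G = (2/15, 2/15)
3. B lies on line SU with SB:BU = 2:1 ⇒ B = (2/9, 2/9)
4. V is the centroid of triangle BMG ⇒ V = (16/135, 61/135)
2·[BGV] = -4/135, 2·[GMK] = -11/15
[BGV]:[GMK] = -4/135:-11/15 = 4/99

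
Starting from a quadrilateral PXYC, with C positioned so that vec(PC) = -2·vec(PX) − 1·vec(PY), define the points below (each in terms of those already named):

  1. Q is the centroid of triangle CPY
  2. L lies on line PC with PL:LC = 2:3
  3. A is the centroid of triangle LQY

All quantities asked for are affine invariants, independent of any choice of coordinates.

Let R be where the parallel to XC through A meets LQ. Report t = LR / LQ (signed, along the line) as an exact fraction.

t = 67/48

Set P = (0, 0), X = (1, 0), Y = (0, 1), C = (-2, -1); any affine frame gives the same invariant.
1. Q is the centroid of triangle CPY ⇒ Q = (-2/3, 0)
2. L lies on line PC with PL:LC = 2:3 ⇒ L = (-4/5, -2/5)
3. A is the centroid of triangle LQY ⇒ A = (-22/45, 1/5)
through A parallel to XC: direction (-3, -1); meets LQ at R = (-221/360, 19/120)
R = L + t·(Q−L) with t = 67/48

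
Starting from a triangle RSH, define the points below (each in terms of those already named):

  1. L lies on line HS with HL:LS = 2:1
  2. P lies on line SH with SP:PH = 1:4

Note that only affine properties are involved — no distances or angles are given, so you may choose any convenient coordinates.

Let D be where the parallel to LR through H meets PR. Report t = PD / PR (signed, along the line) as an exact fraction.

Set R = (0, 0), S = (1, 0), H = (0, 1); any affine frame gives the same invariant.
1. L lies on line HS with HL:LS = 2:1 ⇒ L = (2/3, 1/3)
2. P lies on line SH with SP:PH = 1:4 ⇒ P = (4/5, 1/5)
through H parallel to LR: direction (-2/3, -1/3); meets PR at D = (-4, -1)
D = P + t·(R−P) with t = 6

t = 6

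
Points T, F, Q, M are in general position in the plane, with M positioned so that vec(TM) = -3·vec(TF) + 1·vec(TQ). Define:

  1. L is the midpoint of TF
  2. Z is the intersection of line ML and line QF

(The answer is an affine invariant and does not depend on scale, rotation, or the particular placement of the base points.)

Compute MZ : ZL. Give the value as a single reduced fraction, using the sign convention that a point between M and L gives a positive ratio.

MZ:ZL = -6

Work in coordinates with T = (0, 0), F = (1, 0), Q = (0, 1), M = (-3, 1).
1. L is the midpoint of TF ⇒ L = (1/2, 0)
2. Z is the intersection of line ML and line QF ⇒ Z = (6/5, -1/5)
Z = M + t·(L−M) with t = 6/5, so MZ:ZL = t:(1−t) = 6/5:-1/5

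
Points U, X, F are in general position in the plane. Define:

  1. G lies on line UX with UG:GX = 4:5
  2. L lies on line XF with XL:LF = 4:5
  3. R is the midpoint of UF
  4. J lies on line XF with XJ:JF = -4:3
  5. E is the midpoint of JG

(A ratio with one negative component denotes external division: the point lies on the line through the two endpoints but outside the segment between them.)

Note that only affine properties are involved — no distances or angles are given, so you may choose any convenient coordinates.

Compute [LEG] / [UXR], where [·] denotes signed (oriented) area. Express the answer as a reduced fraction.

Choose coordinates U = (0, 0), X = (1, 0), F = (0, 1).
1. G lies on line UX with UG:GX = 4:5 ⇒ G = (4/9, 0)
2. L lies on line XF with XL:LF = 4:5 ⇒ L = (5/9, 4/9)
3. R is the midpoint of UF ⇒ R = (0, 1/2)
4. J lies on line XF with XJ:JF = -4:3 ⇒ J = (-3, 4)
5. E is the midpoint of JG ⇒ E = (-23/18, 2)
2·[LEG] = 80/81, 2·[UXR] = 1/2
[LEG]:[UXR] = 80/81:1/2 = 160/81

[LEG]:[UXR] = 160/81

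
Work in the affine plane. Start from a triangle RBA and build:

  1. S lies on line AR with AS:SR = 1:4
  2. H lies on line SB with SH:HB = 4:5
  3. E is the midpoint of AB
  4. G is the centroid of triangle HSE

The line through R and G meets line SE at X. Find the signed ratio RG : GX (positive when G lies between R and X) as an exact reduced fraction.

Set R = (0, 0), B = (1, 0), A = (0, 1); any affine frame gives the same invariant.
1. S lies on line AR with AS:SR = 1:4 ⇒ S = (0, 4/5)
2. H lies on line SB with SH:HB = 4:5 ⇒ H = (4/9, 4/9)
3. E is the midpoint of AB ⇒ E = (1/2, 1/2)
4. G is the centroid of triangle HSE ⇒ G = (17/54, 157/270)
line RG meets SE at X = (17/52, 157/260)
G = R + t·(X−R) with t = 26/27, so RG:GX = 26/27:1/27

RG:GX = 26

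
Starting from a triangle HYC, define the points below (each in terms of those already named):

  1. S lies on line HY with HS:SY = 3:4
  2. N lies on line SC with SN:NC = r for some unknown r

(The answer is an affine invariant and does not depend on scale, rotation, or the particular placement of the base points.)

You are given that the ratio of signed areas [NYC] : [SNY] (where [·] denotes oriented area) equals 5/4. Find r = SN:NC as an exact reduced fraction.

Work in coordinates with H = (0, 0), Y = (1, 0), C = (0, 1).
1. S lies on line HY with HS:SY = 3:4 ⇒ S = (3/7, 0)
2. With SN:NC = r, write λ = r/(r+1) so N = S + λ·(C−S); N is affine-linear in λ
Every point depending on N is an affine combination of N and λ-independent points, so each such coordinate is linear in λ; the λ² term in each signed area is a multiple of (C−S)×(C−S) = 0, so 2·[NYC] and 2·[SNY] are each linear in λ. Evaluating at λ=0 and λ=1:
  2·[NYC] = -4/7·λ + 4/7,   2·[SNY] = -4/7·λ
So [NYC]:[SNY] = (-4/7·λ + 4/7) / (-4/7·λ). Setting this equal to 5/4:
  -4/7·λ + 4/7 = 5/4·(-4/7·λ)  ⇒  λ = -4
Then r = λ/(1−λ) = (-4)/(5) = -4/5. Check: with r = -4/5, N = (15/7, -4) and [NYC]:[SNY] = 5/4 as required.

r = -4/5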